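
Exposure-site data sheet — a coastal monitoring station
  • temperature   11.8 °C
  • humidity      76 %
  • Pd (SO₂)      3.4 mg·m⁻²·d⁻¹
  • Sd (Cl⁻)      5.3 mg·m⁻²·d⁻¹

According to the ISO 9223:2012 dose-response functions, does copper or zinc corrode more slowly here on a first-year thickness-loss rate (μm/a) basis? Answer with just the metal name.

zinc

copper: temperature factor f = -0.080·(1.8) = -0.1440
  sulphur-dioxide contribution → 0.5589 μm/a
  chloride contribution → 0.4422 μm/a
  ⇒ r_corr(copper) = 1.001 μm/a
zinc: T>10 °C ⇒ hinge -0.071·(11.8−10) = -0.1278
  sulphur-dioxide contribution → 0.6416 μm/a
  chloride contribution → 0.2267 μm/a
  total first-year rate 0.8683 μm/a
Ordering by μm/a: copper (1) > zinc (0.868)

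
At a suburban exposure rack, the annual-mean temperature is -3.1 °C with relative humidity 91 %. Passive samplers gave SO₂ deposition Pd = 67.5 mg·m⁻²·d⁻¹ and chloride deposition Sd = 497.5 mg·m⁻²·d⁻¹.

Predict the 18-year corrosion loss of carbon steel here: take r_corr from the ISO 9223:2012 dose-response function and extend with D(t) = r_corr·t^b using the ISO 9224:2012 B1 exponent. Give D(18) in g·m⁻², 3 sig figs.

carbon steel: T≤10 °C ⇒ hinge +0.150·(-3.1−10) = -1.9650
  sulphur-dioxide contribution → 13.68 μm/a
  chloride contribution → 85.3 μm/a
  total first-year rate 98.98 μm/a
ISO 9224: D(t) = r_corr · t^b with b = 0.523 (carbon steel, B1)
  D(18) = 98.98 × 18^0.523 = 98.98 × 4.534 = 448.8 μm
  Mass loss = 448.8 μm × 7.85 g/cm³ = 3523 g·m⁻²

D(18) = 3.52e+03 g·m⁻²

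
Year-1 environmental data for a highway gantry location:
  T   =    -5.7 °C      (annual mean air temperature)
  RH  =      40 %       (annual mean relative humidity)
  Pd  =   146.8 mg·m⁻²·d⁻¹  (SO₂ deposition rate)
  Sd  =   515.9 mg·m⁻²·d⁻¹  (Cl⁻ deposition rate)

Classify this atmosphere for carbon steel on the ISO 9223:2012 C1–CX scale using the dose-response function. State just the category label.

C2

carbon steel: T≤10 °C ⇒ hinge +0.150·(-5.7−10) = -2.3550
  SO₂ term: 1.77·146.8^0.52·exp(0.02·40-2.3550) = 5.004
  Cl⁻ term: 0.102·515.9^0.62·exp(0.033·40+0.04·-5.7) = 14.61
  sum: 5.004 + 14.61 → r_corr = 19.61 μm/a
ISO 9223 Table 2 (carbon steel): 1.3 < 19.6 ≤ 25 μm/a ⇒ C2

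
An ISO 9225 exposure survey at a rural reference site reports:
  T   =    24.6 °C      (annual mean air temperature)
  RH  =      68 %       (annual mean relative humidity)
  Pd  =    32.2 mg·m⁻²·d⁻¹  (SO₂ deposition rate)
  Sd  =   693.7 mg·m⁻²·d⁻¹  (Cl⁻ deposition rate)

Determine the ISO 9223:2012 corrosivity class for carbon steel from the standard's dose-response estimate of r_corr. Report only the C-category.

C5

carbon steel: f(T) = -0.054·(T−10) [T>10 °C] = -0.7884
  sulphur-dioxide contribution → 19.07 μm/a
  chloride contribution → 148.6 μm/a
  ⇒ r_corr(carbon steel) = 167.7 μm/a
168 μm/a falls in (80, 200] for carbon steel → category C5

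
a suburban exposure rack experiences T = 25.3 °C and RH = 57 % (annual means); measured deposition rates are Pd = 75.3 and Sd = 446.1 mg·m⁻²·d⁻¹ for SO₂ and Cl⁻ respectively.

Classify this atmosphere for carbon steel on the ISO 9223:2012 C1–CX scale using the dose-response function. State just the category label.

carbon steel: temperature factor f = -0.054·(15.3) = -0.8262
  Pd branch = 1.77·Pd^0.52·e^(0.02·RH+f) = 22.92 μm/a
  Sd branch = 0.102·Sd^0.62·e^(0.033·RH+0.04·T) = 80.85 μm/a
  r_corr = 22.92 + 80.85 = 103.8 μm/a
ISO 9223 Table 2 (carbon steel): 80 < 104 ≤ 200 μm/a ⇒ C5

C5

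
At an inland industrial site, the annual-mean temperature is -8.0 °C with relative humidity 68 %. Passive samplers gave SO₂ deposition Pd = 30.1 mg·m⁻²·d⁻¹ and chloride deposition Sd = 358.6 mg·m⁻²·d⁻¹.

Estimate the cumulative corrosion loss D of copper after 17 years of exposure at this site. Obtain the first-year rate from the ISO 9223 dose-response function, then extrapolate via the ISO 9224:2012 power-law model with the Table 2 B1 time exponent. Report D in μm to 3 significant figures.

copper: f(T) = +0.126·(T−10) [T≤10 °C] = -2.2680
  SO₂ term: 0.0053·30.1^0.26·exp(0.059·68-2.2680) = 0.07347
  Cl⁻ term: 0.01025·358.6^0.27·exp(0.036·68+0.049·-8.0) = 0.3921
  r_corr = 0.07347 + 0.3921 = 0.4656 μm/a
ISO 9224: D(t) = r_corr · t^b with b = 0.667 (copper, B1)
  D(17) = 0.4656 × 17^0.667 = 0.4656 × 6.618 = 3.081 μm

D(17) = 3.08 μm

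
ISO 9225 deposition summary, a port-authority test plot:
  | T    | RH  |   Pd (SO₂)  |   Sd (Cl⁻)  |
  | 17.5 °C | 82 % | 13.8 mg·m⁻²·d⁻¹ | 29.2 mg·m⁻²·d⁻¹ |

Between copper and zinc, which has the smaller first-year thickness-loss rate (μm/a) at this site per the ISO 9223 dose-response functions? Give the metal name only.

copper: T>10 °C ⇒ hinge -0.080·(17.5−10) = -0.6000
  sulphur-dioxide contribution → 0.7264 μm/a
  chloride contribution → 1.15 μm/a
  ⇒ r_corr(copper) = 1.877 μm/a
zinc: T>10 °C ⇒ hinge -0.071·(17.5−10) = -0.5325
  sulphur-dioxide contribution → 1.045 μm/a
  chloride contribution → 1.021 μm/a
  total first-year rate 2.066 μm/a
Ordering by μm/a: zinc (2.07) > copper (1.88)

copper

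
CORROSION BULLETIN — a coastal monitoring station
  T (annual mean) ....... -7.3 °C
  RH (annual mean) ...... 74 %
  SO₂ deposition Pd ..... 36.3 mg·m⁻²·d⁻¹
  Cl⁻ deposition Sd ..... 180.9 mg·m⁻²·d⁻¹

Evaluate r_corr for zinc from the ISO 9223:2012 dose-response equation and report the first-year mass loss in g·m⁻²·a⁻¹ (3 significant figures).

zinc: temperature factor f = +0.038·(-17.3) = -0.6574
  Pd branch = 0.0129·Pd^0.44·e^(0.046·RH+f) = 0.9767 μm/a
  Cl⁻ term: 0.0175·180.9^0.57·exp(0.008·74+0.085·-7.3) = 0.3292
  sum: 0.9767 + 0.3292 → r_corr = 1.306 μm/a
Convert to mass loss: 1.306 μm/a × 7.14 g/cm³ = 9.324 g·m⁻²·a⁻¹

r_corr = 9.32 g·m⁻²·a⁻¹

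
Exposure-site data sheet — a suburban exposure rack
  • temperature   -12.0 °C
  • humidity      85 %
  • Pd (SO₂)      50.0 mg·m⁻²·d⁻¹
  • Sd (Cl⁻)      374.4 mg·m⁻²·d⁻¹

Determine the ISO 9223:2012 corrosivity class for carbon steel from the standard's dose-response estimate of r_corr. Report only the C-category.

C3

carbon steel: temperature factor f = +0.150·(-22.0) = -3.3000
  Pd branch = 1.77·Pd^0.52·e^(0.02·RH+f) = 2.733 μm/a
  Cl⁻ term: 0.102·374.4^0.62·exp(0.033·85+0.04·-12.0) = 41.1
  sum: 2.733 + 41.1 → r_corr = 43.83 μm/a
Category bounds: 25…50 μm/a bracket r_corr ⇒ C3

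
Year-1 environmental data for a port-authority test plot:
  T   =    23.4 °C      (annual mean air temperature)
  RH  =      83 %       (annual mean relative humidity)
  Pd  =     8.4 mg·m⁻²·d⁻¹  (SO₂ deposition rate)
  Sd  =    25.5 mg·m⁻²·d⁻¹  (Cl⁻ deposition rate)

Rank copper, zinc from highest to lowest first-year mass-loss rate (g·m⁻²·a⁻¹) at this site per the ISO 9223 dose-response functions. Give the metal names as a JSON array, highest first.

copper: f(T) = -0.080·(T−10) [T>10 °C] = -1.0720
  SO₂ term: 0.0053·8.4^0.26·exp(0.059·83-1.0720) = 0.4224
  Cl⁻ term: 0.01025·25.5^0.27·exp(0.036·83+0.049·23.4) = 1.535
  sum: 0.4224 + 1.535 → r_corr = 1.957 μm/a
  mass loss = 1.957 μm/a × 8.96 g/cm³ = 17.54 g·m⁻²·a⁻¹
zinc: T>10 °C ⇒ hinge -0.071·(23.4−10) = -0.9514
  Pd branch = 0.0129·Pd^0.44·e^(0.046·RH+f) = 0.5784 μm/a
  Cl⁻ term: 0.0175·25.5^0.57·exp(0.008·83+0.085·23.4) = 1.574
  sum: 0.5784 + 1.574 → r_corr = 2.152 μm/a
  mass loss = 2.152 μm/a × 7.14 g/cm³ = 15.37 g·m⁻²·a⁻¹
Ordering by g·m⁻²·a⁻¹: copper (17.5) > zinc (15.4)

["copper", "zinc"]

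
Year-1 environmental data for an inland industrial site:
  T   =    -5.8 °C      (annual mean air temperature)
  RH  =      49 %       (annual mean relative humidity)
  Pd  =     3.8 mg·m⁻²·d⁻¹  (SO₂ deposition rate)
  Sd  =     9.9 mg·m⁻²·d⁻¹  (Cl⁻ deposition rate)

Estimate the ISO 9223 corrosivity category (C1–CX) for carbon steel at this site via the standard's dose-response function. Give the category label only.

carbon steel: temperature factor f = +0.150·(-15.8) = -2.3700
  Pd branch = 1.77·Pd^0.52·e^(0.02·RH+f) = 0.8827 μm/a
  Sd branch = 0.102·Sd^0.62·e^(0.033·RH+0.04·T) = 1.688 μm/a
  r_corr = 0.8827 + 1.688 = 2.571 μm/a
2.57 μm/a falls in (1.3, 25] for carbon steel → category C2

C2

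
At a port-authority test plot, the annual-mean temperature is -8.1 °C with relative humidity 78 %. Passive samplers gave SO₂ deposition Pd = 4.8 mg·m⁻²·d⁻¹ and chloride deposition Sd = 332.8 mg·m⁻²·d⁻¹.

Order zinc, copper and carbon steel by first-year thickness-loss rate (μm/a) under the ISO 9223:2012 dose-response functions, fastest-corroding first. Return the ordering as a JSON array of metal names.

zinc: temperature factor f = +0.038·(-18.1) = -0.6878
  sulphur-dioxide contribution → 0.4676 μm/a
  chloride contribution → 0.4494 μm/a
  total first-year rate 0.917 μm/a
copper: T≤10 °C ⇒ hinge +0.126·(-8.1−10) = -2.2806
  sulphur-dioxide contribution → 0.0812 μm/a
  chloride contribution → 0.5481 μm/a
  total first-year rate 0.6293 μm/a
carbon steel: T≤10 °C ⇒ hinge +0.150·(-8.1−10) = -2.7150
  sulphur-dioxide contribution → 1.261 μm/a
  chloride contribution → 35.44 μm/a
  total first-year rate 36.7 μm/a
Ordering by μm/a: carbon steel (36.7) > zinc (0.917) > copper (0.629)

["carbon steel", "zinc", "copper"]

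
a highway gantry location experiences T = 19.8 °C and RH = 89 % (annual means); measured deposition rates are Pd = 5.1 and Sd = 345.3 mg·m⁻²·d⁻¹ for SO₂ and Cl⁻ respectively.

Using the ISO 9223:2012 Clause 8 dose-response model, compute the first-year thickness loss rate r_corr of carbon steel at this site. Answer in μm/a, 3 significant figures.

carbon steel: T>10 °C ⇒ hinge -0.054·(19.8−10) = -0.5292
  sulphur-dioxide contribution → 14.43 μm/a
  chloride contribution → 159.1 μm/a
  total first-year rate 173.6 μm/a

r_corr = 174 μm/a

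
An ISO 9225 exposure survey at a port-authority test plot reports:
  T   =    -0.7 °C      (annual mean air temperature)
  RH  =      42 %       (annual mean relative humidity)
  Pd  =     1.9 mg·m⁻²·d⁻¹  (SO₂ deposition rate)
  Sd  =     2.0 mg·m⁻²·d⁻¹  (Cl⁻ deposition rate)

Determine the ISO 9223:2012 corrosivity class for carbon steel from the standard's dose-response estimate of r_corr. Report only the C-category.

C2

carbon steel: f(T) = +0.150·(T−10) [T≤10 °C] = -1.6050
  SO₂ term: 1.77·1.9^0.52·exp(0.02·42-1.6050) = 1.15
  Sd branch = 0.102·Sd^0.62·e^(0.033·RH+0.04·T) = 0.6096 μm/a
  r_corr = 1.15 + 0.6096 = 1.76 μm/a
Category bounds: 1.3…25 μm/a bracket r_corr ⇒ C2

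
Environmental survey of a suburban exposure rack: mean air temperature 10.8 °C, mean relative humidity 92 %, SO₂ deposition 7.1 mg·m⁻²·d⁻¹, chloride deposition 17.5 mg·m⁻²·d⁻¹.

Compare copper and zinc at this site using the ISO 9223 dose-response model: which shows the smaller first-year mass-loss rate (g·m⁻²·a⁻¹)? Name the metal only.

zinc

copper: f(T) = -0.080·(T−10) [T>10 °C] = -0.0640
  Pd branch = 0.0053·Pd^0.26·e^(0.059·RH+f) = 1.884 μm/a
  Cl⁻ term: 0.01025·17.5^0.27·exp(0.036·92+0.049·10.8) = 1.034
  sum: 1.884 + 1.034 → r_corr = 2.918 μm/a
  mass loss = 2.918 μm/a × 8.96 g/cm³ = 26.15 g·m⁻²·a⁻¹
zinc: T>10 °C ⇒ hinge -0.071·(10.8−10) = -0.0568
  Pd branch = 0.0129·Pd^0.44·e^(0.046·RH+f) = 1.988 μm/a
  Cl⁻ term: 0.0175·17.5^0.57·exp(0.008·92+0.085·10.8) = 0.4676
  sum: 1.988 + 0.4676 → r_corr = 2.456 μm/a
  mass loss = 2.456 μm/a × 7.14 g/cm³ = 17.53 g·m⁻²·a⁻¹
Ordering by g·m⁻²·a⁻¹: copper (26.1) > zinc (17.5)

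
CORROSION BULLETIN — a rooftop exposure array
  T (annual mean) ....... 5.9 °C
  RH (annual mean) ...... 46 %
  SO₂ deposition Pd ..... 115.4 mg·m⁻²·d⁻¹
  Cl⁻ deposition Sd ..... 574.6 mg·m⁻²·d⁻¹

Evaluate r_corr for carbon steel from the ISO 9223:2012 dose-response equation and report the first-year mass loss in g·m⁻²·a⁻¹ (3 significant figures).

carbon steel: temperature factor f = +0.150·(-4.1) = -0.6150
  Pd branch = 1.77·Pd^0.52·e^(0.02·RH+f) = 28.36 μm/a
  Cl⁻ term: 0.102·574.6^0.62·exp(0.033·46+0.04·5.9) = 30.28
  sum: 28.36 + 30.28 → r_corr = 58.65 μm/a
Convert to mass loss: 58.65 μm/a × 7.85 g/cm³ = 460.4 g·m⁻²·a⁻¹

r_corr = 460 g·m⁻²·a⁻¹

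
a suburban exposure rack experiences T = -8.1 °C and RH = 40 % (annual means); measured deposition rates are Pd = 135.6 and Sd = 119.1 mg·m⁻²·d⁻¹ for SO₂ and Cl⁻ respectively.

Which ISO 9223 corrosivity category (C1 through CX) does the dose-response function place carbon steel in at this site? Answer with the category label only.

C2

carbon steel: f(T) = +0.150·(T−10) [T≤10 °C] = -2.7150
  SO₂ term: 1.77·135.6^0.52·exp(0.02·40-2.7150) = 3.35
  Cl⁻ term: 0.102·119.1^0.62·exp(0.033·40+0.04·-8.1) = 5.348
  sum: 3.35 + 5.348 → r_corr = 8.699 μm/a
ISO 9223 Table 2 (carbon steel): 1.3 < 8.7 ≤ 25 μm/a ⇒ C2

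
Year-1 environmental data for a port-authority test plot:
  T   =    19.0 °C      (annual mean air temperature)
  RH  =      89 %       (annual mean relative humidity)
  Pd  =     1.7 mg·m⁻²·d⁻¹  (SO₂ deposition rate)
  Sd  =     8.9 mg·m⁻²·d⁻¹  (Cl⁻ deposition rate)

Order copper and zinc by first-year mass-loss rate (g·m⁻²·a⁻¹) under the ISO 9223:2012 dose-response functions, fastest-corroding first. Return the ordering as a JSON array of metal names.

copper: temperature factor f = -0.080·(9.0) = -0.7200
  Pd branch = 0.0053·Pd^0.26·e^(0.059·RH+f) = 0.5649 μm/a
  Cl⁻ term: 0.01025·8.9^0.27·exp(0.036·89+0.049·19.0) = 1.156
  r_corr = 0.5649 + 1.156 = 1.721 μm/a
  mass loss = 1.721 μm/a × 8.96 g/cm³ = 15.42 g·m⁻²·a⁻¹
zinc: T>10 °C ⇒ hinge -0.071·(19.0−10) = -0.6390
  SO₂ term: 0.0129·1.7^0.44·exp(0.046·89-0.6390) = 0.5158
  Sd branch = 0.0175·Sd^0.57·e^(0.008·RH+0.085·T) = 0.6234 μm/a
  r_corr = 0.5158 + 0.6234 = 1.139 μm/a
  mass loss = 1.139 μm/a × 7.14 g/cm³ = 8.134 g·m⁻²·a⁻¹
Ordering by g·m⁻²·a⁻¹: copper (15.4) > zinc (8.13)

["copper", "zinc"]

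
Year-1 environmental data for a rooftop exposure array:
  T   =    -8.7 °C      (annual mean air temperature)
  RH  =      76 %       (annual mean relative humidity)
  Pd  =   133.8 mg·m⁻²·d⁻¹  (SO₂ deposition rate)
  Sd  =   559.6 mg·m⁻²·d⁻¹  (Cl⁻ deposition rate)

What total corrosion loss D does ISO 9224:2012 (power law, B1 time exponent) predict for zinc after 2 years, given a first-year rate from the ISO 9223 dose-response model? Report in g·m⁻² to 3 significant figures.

zinc: temperature factor f = +0.038·(-18.7) = -0.7106
  sulphur-dioxide contribution → 1.803 μm/a
  chloride contribution → 0.5652 μm/a
  ⇒ r_corr(zinc) = 2.368 μm/a
ISO 9224: D(t) = r_corr · t^b with b = 0.813 (zinc, B1)
  D(2) = 2.368 × 2^0.813 = 2.368 × 1.757 = 4.16 μm
  Mass loss = 4.16 μm × 7.14 g/cm³ = 29.7 g·m⁻²

D(2) = 29.7 g·m⁻²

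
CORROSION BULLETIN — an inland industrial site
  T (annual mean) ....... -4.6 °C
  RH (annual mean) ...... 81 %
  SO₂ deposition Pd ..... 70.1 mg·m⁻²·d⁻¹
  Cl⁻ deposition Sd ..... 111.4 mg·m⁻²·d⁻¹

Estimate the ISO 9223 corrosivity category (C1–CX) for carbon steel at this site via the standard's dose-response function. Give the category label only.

carbon steel: temperature factor f = +0.150·(-14.6) = -2.1900
  SO₂ term: 1.77·70.1^0.52·exp(0.02·81-2.1900) = 9.124
  Sd branch = 0.102·Sd^0.62·e^(0.033·RH+0.04·T) = 22.84 μm/a
  sum: 9.124 + 22.84 → r_corr = 31.96 μm/a
Category bounds: 25…50 μm/a bracket r_corr ⇒ C3

C3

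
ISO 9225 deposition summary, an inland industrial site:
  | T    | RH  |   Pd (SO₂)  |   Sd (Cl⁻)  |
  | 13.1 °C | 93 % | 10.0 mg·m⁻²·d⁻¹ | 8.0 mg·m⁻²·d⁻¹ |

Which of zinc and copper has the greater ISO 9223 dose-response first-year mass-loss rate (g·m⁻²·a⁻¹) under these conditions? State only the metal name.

copper

zinc: f(T) = -0.071·(T−10) [T>10 °C] = -0.2201
  SO₂ term: 0.0129·10.0^0.44·exp(0.046·93-0.2201) = 2.055
  Sd branch = 0.0175·Sd^0.57·e^(0.008·RH+0.085·T) = 0.3669 μm/a
  sum: 2.055 + 0.3669 → r_corr = 2.422 μm/a
  mass loss = 2.422 μm/a × 7.14 g/cm³ = 17.3 g·m⁻²·a⁻¹
copper: T>10 °C ⇒ hinge -0.080·(13.1−10) = -0.2480
  SO₂ term: 0.0053·10.0^0.26·exp(0.059·93-0.2480) = 1.818
  Cl⁻ term: 0.01025·8.0^0.27·exp(0.036·93+0.049·13.1) = 0.9713
  r_corr = 1.818 + 0.9713 = 2.789 μm/a
  mass loss = 2.789 μm/a × 8.96 g/cm³ = 24.99 g·m⁻²·a⁻¹
Ordering by g·m⁻²·a⁻¹: copper (25) > zinc (17.3)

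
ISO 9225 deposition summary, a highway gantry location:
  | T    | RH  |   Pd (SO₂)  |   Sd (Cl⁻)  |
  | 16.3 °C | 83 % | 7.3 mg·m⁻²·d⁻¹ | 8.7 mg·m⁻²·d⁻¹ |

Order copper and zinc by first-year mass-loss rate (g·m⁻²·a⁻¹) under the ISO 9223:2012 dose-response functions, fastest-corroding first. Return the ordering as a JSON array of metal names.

["copper", "zinc"]

copper: f(T) = -0.080·(T−10) [T>10 °C] = -0.5040
  SO₂ term: 0.0053·7.3^0.26·exp(0.059·83-0.5040) = 0.7188
  Cl⁻ term: 0.01025·8.7^0.27·exp(0.036·83+0.049·16.3) = 0.8108
  r_corr = 0.7188 + 0.8108 = 1.53 μm/a
  mass loss = 1.53 μm/a × 8.96 g/cm³ = 13.71 g·m⁻²·a⁻¹
zinc: T>10 °C ⇒ hinge -0.071·(16.3−10) = -0.4473
  SO₂ term: 0.0129·7.3^0.44·exp(0.046·83-0.4473) = 0.9002
  Cl⁻ term: 0.0175·8.7^0.57·exp(0.008·83+0.085·16.3) = 0.4663
  r_corr = 0.9002 + 0.4663 = 1.366 μm/a
  mass loss = 1.366 μm/a × 7.14 g/cm³ = 9.757 g·m⁻²·a⁻¹
Ordering by g·m⁻²·a⁻¹: copper (13.7) > zinc (9.76)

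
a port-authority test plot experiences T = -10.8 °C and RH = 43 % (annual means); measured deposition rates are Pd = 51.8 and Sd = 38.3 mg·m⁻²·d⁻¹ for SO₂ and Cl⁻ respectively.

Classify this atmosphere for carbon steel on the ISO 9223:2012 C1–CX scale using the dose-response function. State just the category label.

C2

carbon steel: f(T) = +0.150·(T−10) [T≤10 °C] = -3.1200
  Pd branch = 1.77·Pd^0.52·e^(0.02·RH+f) = 1.439 μm/a
  Cl⁻ term: 0.102·38.3^0.62·exp(0.033·43+0.04·-10.8) = 2.623
  sum: 1.439 + 2.623 → r_corr = 4.062 μm/a
ISO 9223 Table 2 (carbon steel): 1.3 < 4.06 ≤ 25 μm/a ⇒ C2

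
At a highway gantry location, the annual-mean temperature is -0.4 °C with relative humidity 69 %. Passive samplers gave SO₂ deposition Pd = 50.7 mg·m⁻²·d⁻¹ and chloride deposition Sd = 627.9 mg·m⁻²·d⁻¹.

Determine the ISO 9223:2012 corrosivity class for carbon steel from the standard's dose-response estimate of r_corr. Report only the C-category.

carbon steel: f(T) = +0.150·(T−10) [T≤10 °C] = -1.5600
  sulphur-dioxide contribution → 11.39 μm/a
  chloride contribution → 53.12 μm/a
  ⇒ r_corr(carbon steel) = 64.5 μm/a
64.5 μm/a falls in (50, 80] for carbon steel → category C4

C4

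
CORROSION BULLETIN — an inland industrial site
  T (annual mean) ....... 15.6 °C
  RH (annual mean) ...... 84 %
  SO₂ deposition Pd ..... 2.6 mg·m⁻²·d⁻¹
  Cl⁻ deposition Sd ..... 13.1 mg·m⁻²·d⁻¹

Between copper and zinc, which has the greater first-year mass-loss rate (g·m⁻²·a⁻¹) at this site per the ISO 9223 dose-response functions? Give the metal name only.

copper

copper: temperature factor f = -0.080·(5.6) = -0.4480
  SO₂ term: 0.0053·2.6^0.26·exp(0.059·84-0.4480) = 0.6166
  Sd branch = 0.01025·Sd^0.27·e^(0.036·RH+0.049·T) = 0.9071 μm/a
  r_corr = 0.6166 + 0.9071 = 1.524 μm/a
  mass loss = 1.524 μm/a × 8.96 g/cm³ = 13.65 g·m⁻²·a⁻¹
zinc: f(T) = -0.071·(T−10) [T>10 °C] = -0.3976
  SO₂ term: 0.0129·2.6^0.44·exp(0.046·84-0.3976) = 0.629
  Sd branch = 0.0175·Sd^0.57·e^(0.008·RH+0.085·T) = 0.5592 μm/a
  r_corr = 0.629 + 0.5592 = 1.188 μm/a
  mass loss = 1.188 μm/a × 7.14 g/cm³ = 8.484 g·m⁻²·a⁻¹
Ordering by g·m⁻²·a⁻¹: copper (13.7) > zinc (8.48)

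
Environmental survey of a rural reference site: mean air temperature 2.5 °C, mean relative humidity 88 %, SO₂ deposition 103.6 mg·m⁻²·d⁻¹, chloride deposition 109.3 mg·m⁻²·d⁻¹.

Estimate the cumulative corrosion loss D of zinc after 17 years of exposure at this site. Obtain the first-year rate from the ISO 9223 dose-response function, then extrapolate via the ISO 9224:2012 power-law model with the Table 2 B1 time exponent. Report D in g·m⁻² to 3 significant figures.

zinc: T≤10 °C ⇒ hinge +0.038·(2.5−10) = -0.2850
  SO₂ term: 0.0129·103.6^0.44·exp(0.046·88-0.2850) = 4.282
  Sd branch = 0.0175·Sd^0.57·e^(0.008·RH+0.085·T) = 0.6355 μm/a
  sum: 4.282 + 0.6355 → r_corr = 4.917 μm/a
ISO 9224: D(t) = r_corr · t^b with b = 0.813 (zinc, B1)
  D(17) = 4.917 × 17^0.813 = 4.917 × 10.01 = 49.21 μm
  Mass loss = 49.21 μm × 7.14 g/cm³ = 351.4 g·m⁻²

D(17) = 351 g·m⁻²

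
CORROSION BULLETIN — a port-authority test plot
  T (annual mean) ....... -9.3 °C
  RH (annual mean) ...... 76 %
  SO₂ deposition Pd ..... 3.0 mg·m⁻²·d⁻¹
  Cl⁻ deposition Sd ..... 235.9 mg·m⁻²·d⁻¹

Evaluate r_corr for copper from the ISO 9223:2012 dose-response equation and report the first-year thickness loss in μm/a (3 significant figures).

copper: T≤10 °C ⇒ hinge +0.126·(-9.3−10) = -2.4318
  Pd branch = 0.0053·Pd^0.26·e^(0.059·RH+f) = 0.0549 μm/a
  Sd branch = 0.01025·Sd^0.27·e^(0.036·RH+0.049·T) = 0.4382 μm/a
  r_corr = 0.0549 + 0.4382 = 0.4931 μm/a

r_corr = 0.493 μm/a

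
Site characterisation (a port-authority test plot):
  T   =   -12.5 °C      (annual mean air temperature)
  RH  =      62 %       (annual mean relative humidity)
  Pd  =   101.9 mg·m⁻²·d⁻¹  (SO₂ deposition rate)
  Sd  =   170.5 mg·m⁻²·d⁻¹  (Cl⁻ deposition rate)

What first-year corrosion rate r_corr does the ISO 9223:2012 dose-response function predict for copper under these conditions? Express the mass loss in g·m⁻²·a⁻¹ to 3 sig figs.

r_corr = 2.22 g·m⁻²·a⁻¹

copper: f(T) = +0.126·(T−10) [T≤10 °C] = -2.8350
  Pd branch = 0.0053·Pd^0.26·e^(0.059·RH+f) = 0.04016 μm/a
  Sd branch = 0.01025·Sd^0.27·e^(0.036·RH+0.049·T) = 0.2073 μm/a
  sum: 0.04016 + 0.2073 → r_corr = 0.2475 μm/a
Convert to mass loss: 0.2475 μm/a × 8.96 g/cm³ = 2.217 g·m⁻²·a⁻¹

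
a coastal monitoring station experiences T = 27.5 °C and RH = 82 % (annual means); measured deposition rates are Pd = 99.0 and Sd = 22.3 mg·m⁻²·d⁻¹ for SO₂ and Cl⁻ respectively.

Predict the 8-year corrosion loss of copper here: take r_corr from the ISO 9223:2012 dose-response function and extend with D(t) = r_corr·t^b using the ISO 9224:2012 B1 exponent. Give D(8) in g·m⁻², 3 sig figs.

D(8) = 82.2 g·m⁻²

copper: f(T) = -0.080·(T−10) [T>10 °C] = -1.4000
  sulphur-dioxide contribution → 0.5448 μm/a
  chloride contribution → 1.746 μm/a
  ⇒ r_corr(copper) = 2.291 μm/a
ISO 9224: D(t) = r_corr · t^b with b = 0.667 (copper, B1)
  D(8) = 2.291 × 8^0.667 = 2.291 × 4.003 = 9.169 μm
  Mass loss = 9.169 μm × 8.96 g/cm³ = 82.16 g·m⁻²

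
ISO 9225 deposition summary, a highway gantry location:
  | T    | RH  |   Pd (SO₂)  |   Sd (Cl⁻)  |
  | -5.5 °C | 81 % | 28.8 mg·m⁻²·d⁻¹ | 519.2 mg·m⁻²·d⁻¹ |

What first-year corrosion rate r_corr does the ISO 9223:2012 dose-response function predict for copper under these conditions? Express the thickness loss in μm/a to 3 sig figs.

copper: f(T) = +0.126·(T−10) [T≤10 °C] = -1.9530
  sulphur-dioxide contribution → 0.2143 μm/a
  chloride contribution → 0.782 μm/a
  ⇒ r_corr(copper) = 0.9963 μm/a

r_corr = 0.996 μm/a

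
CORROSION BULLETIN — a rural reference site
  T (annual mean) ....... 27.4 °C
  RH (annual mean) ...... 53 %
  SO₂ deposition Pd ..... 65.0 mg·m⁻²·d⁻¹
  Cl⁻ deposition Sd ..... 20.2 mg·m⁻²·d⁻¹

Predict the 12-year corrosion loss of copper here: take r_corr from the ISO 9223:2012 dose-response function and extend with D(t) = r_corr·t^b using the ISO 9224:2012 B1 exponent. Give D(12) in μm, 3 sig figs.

D(12) = 3.59 μm

copper: T>10 °C ⇒ hinge -0.080·(27.4−10) = -1.3920
  Pd branch = 0.0053·Pd^0.26·e^(0.059·RH+f) = 0.08895 μm/a
  Sd branch = 0.01025·Sd^0.27·e^(0.036·RH+0.049·T) = 0.5955 μm/a
  sum: 0.08895 + 0.5955 → r_corr = 0.6845 μm/a
Long-term exponent b (ISO 9224 Table 2, B1) = 0.667
  D(12) = 0.6845 × 12^0.667 = 0.6845 × 5.246 = 3.591 μm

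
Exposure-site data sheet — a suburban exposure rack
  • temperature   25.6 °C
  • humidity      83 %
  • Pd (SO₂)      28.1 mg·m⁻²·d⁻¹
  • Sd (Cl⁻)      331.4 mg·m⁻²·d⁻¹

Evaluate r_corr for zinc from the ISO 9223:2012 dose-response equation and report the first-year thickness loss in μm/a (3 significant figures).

zinc: T>10 °C ⇒ hinge -0.071·(25.6−10) = -1.1076
  SO₂ term: 0.0129·28.1^0.44·exp(0.046·83-1.1076) = 0.8417
  Cl⁻ term: 0.0175·331.4^0.57·exp(0.008·83+0.085·25.6) = 8.185
  r_corr = 0.8417 + 8.185 = 9.027 μm/a

r_corr = 9.03 μm/a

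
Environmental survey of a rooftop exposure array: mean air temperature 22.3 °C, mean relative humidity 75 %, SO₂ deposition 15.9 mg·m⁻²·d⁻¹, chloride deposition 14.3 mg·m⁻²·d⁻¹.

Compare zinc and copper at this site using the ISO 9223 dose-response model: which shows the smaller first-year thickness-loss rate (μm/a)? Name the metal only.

copper

zinc: T>10 °C ⇒ hinge -0.071·(22.3−10) = -0.8733
  Pd branch = 0.0129·Pd^0.44·e^(0.046·RH+f) = 0.5731 μm/a
  Sd branch = 0.0175·Sd^0.57·e^(0.008·RH+0.085·T) = 0.9669 μm/a
  sum: 0.5731 + 0.9669 → r_corr = 1.54 μm/a
copper: T>10 °C ⇒ hinge -0.080·(22.3−10) = -0.9840
  SO₂ term: 0.0053·15.9^0.26·exp(0.059·75-0.9840) = 0.3397
  Sd branch = 0.01025·Sd^0.27·e^(0.036·RH+0.049·T) = 0.9329 μm/a
  sum: 0.3397 + 0.9329 → r_corr = 1.273 μm/a
Ordering by μm/a: zinc (1.54) > copper (1.27)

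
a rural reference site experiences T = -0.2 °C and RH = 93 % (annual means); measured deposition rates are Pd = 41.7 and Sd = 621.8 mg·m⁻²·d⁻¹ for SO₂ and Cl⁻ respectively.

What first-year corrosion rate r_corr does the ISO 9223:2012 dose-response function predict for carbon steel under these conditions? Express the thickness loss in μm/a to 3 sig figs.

carbon steel: T≤10 °C ⇒ hinge +0.150·(-0.2−10) = -1.5300
  Pd branch = 1.77·Pd^0.52·e^(0.02·RH+f) = 17.13 μm/a
  Sd branch = 0.102·Sd^0.62·e^(0.033·RH+0.04·T) = 117.5 μm/a
  r_corr = 17.13 + 117.5 = 134.6 μm/a

r_corr = 135 μm/a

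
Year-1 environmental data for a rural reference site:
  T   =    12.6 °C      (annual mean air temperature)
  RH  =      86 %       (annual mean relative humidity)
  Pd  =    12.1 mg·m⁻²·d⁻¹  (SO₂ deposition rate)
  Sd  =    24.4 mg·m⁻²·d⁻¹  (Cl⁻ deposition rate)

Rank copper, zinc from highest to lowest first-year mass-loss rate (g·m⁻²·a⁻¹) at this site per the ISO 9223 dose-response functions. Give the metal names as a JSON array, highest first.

copper: f(T) = -0.080·(T−10) [T>10 °C] = -0.2080
  Pd branch = 0.0053·Pd^0.26·e^(0.059·RH+f) = 1.315 μm/a
  Cl⁻ term: 0.01025·24.4^0.27·exp(0.036·86+0.049·12.6) = 0.9955
  sum: 1.315 + 0.9955 → r_corr = 2.311 μm/a
  mass loss = 2.311 μm/a × 8.96 g/cm³ = 20.71 g·m⁻²·a⁻¹
zinc: T>10 °C ⇒ hinge -0.071·(12.6−10) = -0.1846
  SO₂ term: 0.0129·12.1^0.44·exp(0.046·86-0.1846) = 1.678
  Sd branch = 0.0175·Sd^0.57·e^(0.008·RH+0.085·T) = 0.6277 μm/a
  r_corr = 1.678 + 0.6277 = 2.306 μm/a
  mass loss = 2.306 μm/a × 7.14 g/cm³ = 16.47 g·m⁻²·a⁻¹
Ordering by g·m⁻²·a⁻¹: copper (20.7) > zinc (16.5)

["copper", "zinc"]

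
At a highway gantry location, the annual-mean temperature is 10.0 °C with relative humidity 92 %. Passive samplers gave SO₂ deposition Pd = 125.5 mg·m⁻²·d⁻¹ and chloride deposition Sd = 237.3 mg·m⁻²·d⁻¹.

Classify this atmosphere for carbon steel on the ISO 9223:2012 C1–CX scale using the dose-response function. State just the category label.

carbon steel: f(T) = +0.150·(T−10) [T≤10 °C] = +0.0000
  SO₂ term: 1.77·125.5^0.52·exp(0.02·92+0.0000) = 137.5
  Sd branch = 0.102·Sd^0.62·e^(0.033·RH+0.04·T) = 94.09 μm/a
  r_corr = 137.5 + 94.09 = 231.6 μm/a
ISO 9223 Table 2 (carbon steel): 200 < 232 ≤ 700 μm/a ⇒ CX

CX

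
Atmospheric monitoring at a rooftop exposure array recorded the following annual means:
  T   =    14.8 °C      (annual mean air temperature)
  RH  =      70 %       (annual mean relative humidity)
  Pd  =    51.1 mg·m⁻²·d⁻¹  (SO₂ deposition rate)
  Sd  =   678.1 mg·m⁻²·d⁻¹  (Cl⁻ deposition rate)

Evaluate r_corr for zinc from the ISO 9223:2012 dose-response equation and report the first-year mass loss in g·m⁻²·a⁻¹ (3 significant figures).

r_corr = 40.9 g·m⁻²·a⁻¹

zinc: T>10 °C ⇒ hinge -0.071·(14.8−10) = -0.3408
  SO₂ term: 0.0129·51.1^0.44·exp(0.046·70-0.3408) = 1.296
  Sd branch = 0.0175·Sd^0.57·e^(0.008·RH+0.085·T) = 4.43 μm/a
  sum: 1.296 + 4.43 → r_corr = 5.727 μm/a
Convert to mass loss: 5.727 μm/a × 7.14 g/cm³ = 40.89 g·m⁻²·a⁻¹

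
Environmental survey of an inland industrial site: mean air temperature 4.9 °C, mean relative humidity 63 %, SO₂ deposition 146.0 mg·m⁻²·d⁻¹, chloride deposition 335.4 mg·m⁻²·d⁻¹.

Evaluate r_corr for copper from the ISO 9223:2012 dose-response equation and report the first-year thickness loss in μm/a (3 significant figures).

copper: T≤10 °C ⇒ hinge +0.126·(4.9−10) = -0.6426
  SO₂ term: 0.0053·146.0^0.26·exp(0.059·63-0.6426) = 0.419
  Sd branch = 0.01025·Sd^0.27·e^(0.036·RH+0.049·T) = 0.6052 μm/a
  r_corr = 0.419 + 0.6052 = 1.024 μm/a

r_corr = 1.02 μm/a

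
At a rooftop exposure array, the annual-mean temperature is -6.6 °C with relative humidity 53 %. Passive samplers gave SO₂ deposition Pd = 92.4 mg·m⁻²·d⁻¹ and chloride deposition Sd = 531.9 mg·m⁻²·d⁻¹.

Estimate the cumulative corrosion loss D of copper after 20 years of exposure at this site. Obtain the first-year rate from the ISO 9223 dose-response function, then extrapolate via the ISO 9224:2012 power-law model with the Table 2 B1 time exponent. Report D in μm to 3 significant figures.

D(20) = 2.36 μm

copper: temperature factor f = +0.126·(-16.6) = -2.0916
  sulphur-dioxide contribution → 0.04842 μm/a
  chloride contribution → 0.2722 μm/a
  total first-year rate 0.3206 μm/a
ISO 9224: D(t) = r_corr · t^b with b = 0.667 (copper, B1)
  D(20) = 0.3206 × 20^0.667 = 0.3206 × 7.375 = 2.365 μm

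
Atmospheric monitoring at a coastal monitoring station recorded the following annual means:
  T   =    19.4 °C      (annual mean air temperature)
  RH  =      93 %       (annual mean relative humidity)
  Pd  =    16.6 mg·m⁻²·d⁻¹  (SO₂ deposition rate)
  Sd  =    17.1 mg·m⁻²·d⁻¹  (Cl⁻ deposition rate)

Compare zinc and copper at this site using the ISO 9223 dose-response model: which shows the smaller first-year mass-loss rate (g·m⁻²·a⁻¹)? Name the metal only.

zinc: temperature factor f = -0.071·(9.4) = -0.6674
  sulphur-dioxide contribution → 1.642 μm/a
  chloride contribution → 0.9663 μm/a
  total first-year rate 2.609 μm/a
  mass loss = 2.609 μm/a × 7.14 g/cm³ = 18.63 g·m⁻²·a⁻¹
copper: temperature factor f = -0.080·(9.4) = -0.7520
  sulphur-dioxide contribution → 1.253 μm/a
  chloride contribution → 1.624 μm/a
  ⇒ r_corr(copper) = 2.876 μm/a
  mass loss = 2.876 μm/a × 8.96 g/cm³ = 25.77 g·m⁻²·a⁻¹
Ordering by g·m⁻²·a⁻¹: copper (25.8) > zinc (18.6)

zinc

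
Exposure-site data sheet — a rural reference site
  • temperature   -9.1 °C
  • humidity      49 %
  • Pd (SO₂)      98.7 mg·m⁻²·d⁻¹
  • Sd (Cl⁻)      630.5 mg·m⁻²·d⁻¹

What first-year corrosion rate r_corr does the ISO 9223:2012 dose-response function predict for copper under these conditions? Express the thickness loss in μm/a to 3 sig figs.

copper: T≤10 °C ⇒ hinge +0.126·(-9.1−10) = -2.4066
  SO₂ term: 0.0053·98.7^0.26·exp(0.059·49-2.4066) = 0.02839
  Sd branch = 0.01025·Sd^0.27·e^(0.036·RH+0.049·T) = 0.2183 μm/a
  r_corr = 0.02839 + 0.2183 = 0.2467 μm/a

r_corr = 0.247 μm/a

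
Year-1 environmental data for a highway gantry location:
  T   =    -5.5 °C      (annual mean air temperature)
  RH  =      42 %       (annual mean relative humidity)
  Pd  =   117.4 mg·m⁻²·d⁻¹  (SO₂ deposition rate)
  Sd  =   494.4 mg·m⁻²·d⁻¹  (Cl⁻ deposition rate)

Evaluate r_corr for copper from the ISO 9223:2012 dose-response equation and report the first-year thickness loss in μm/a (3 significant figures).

r_corr = 0.220 μm/a

copper: T≤10 °C ⇒ hinge +0.126·(-5.5−10) = -1.9530
  SO₂ term: 0.0053·117.4^0.26·exp(0.059·42-1.9530) = 0.03093
  Cl⁻ term: 0.01025·494.4^0.27·exp(0.036·42+0.049·-5.5) = 0.1896
  r_corr = 0.03093 + 0.1896 = 0.2205 μm/a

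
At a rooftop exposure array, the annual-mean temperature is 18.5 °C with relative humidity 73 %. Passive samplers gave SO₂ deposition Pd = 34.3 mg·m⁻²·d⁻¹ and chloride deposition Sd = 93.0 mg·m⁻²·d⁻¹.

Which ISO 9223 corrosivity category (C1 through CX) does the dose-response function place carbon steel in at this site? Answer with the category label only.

C4

carbon steel: temperature factor f = -0.054·(8.5) = -0.4590
  SO₂ term: 1.77·34.3^0.52·exp(0.02·73-0.4590) = 30.27
  Cl⁻ term: 0.102·93.0^0.62·exp(0.033·73+0.04·18.5) = 39.51
  r_corr = 30.27 + 39.51 = 69.78 μm/a
69.8 μm/a falls in (50, 80] for carbon steel → category C4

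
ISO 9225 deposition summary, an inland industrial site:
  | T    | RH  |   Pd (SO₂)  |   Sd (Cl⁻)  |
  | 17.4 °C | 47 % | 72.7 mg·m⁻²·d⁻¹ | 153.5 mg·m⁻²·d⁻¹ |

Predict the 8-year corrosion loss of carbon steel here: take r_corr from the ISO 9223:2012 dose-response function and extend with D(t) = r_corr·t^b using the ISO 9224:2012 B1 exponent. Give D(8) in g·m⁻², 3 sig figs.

D(8) = 1.17e+03 g·m⁻²

carbon steel: T>10 °C ⇒ hinge -0.054·(17.4−10) = -0.3996
  Pd branch = 1.77·Pd^0.52·e^(0.02·RH+f) = 28.23 μm/a
  Cl⁻ term: 0.102·153.5^0.62·exp(0.033·47+0.04·17.4) = 21.87
  sum: 28.23 + 21.87 → r_corr = 50.1 μm/a
ISO 9224: D(t) = r_corr · t^b with b = 0.523 (carbon steel, B1)
  D(8) = 50.1 × 8^0.523 = 50.1 × 2.967 = 148.6 μm
  Mass loss = 148.6 μm × 7.85 g/cm³ = 1167 g·m⁻²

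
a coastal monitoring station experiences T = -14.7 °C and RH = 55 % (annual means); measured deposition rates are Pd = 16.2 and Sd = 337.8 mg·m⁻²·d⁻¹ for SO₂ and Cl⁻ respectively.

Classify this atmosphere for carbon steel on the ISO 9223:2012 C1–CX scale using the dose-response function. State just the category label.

C2

carbon steel: T≤10 °C ⇒ hinge +0.150·(-14.7−10) = -3.7050
  Pd branch = 1.77·Pd^0.52·e^(0.02·RH+f) = 0.5567 μm/a
  Cl⁻ term: 0.102·337.8^0.62·exp(0.033·55+0.04·-14.7) = 12.86
  sum: 0.5567 + 12.86 → r_corr = 13.42 μm/a
13.4 μm/a falls in (1.3, 25] for carbon steel → category C2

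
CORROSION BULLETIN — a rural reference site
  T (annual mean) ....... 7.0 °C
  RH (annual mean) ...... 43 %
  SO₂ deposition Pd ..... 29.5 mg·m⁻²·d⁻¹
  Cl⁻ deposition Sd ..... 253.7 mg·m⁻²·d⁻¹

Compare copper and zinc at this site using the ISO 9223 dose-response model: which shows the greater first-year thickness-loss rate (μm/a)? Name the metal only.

copper: temperature factor f = +0.126·(-3.0) = -0.3780
  Pd branch = 0.0053·Pd^0.26·e^(0.059·RH+f) = 0.1107 μm/a
  Cl⁻ term: 0.01025·253.7^0.27·exp(0.036·43+0.049·7.0) = 0.3028
  sum: 0.1107 + 0.3028 → r_corr = 0.4135 μm/a
zinc: T≤10 °C ⇒ hinge +0.038·(7.0−10) = -0.1140
  Pd branch = 0.0129·Pd^0.44·e^(0.046·RH+f) = 0.3688 μm/a
  Sd branch = 0.0175·Sd^0.57·e^(0.008·RH+0.085·T) = 1.05 μm/a
  sum: 0.3688 + 1.05 → r_corr = 1.419 μm/a
Ordering by μm/a: zinc (1.42) > copper (0.413)

zinc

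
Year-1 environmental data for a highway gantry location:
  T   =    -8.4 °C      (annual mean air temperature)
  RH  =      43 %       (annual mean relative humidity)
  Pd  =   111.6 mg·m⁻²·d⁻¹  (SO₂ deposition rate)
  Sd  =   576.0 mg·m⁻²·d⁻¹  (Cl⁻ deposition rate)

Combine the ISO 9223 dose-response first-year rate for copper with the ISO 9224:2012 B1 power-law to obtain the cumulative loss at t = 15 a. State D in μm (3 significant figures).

copper: temperature factor f = +0.126·(-18.4) = -2.3184
  sulphur-dioxide contribution → 0.02247 μm/a
  chloride contribution → 0.1777 μm/a
  total first-year rate 0.2001 μm/a
Power-law: D(15) = r_corr · 15^0.667
  D(15) = 0.2001 × 15^0.667 = 0.2001 × 6.088 = 1.218 μm

D(15) = 1.22 μm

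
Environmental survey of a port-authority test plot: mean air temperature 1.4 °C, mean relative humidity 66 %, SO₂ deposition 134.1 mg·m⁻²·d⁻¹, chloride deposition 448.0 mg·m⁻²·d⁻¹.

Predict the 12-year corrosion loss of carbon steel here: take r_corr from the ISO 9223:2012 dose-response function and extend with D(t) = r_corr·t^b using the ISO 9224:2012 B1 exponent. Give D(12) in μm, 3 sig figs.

carbon steel: T≤10 °C ⇒ hinge +0.150·(1.4−10) = -1.2900
  Pd branch = 1.77·Pd^0.52·e^(0.02·RH+f) = 23.3 μm/a
  Cl⁻ term: 0.102·448.0^0.62·exp(0.033·66+0.04·1.4) = 41.94
  sum: 23.3 + 41.94 → r_corr = 65.23 μm/a
Long-term exponent b (ISO 9224 Table 2, B1) = 0.523
  D(12) = 65.23 × 12^0.523 = 65.23 × 3.668 = 239.3 μm

D(12) = 239 μm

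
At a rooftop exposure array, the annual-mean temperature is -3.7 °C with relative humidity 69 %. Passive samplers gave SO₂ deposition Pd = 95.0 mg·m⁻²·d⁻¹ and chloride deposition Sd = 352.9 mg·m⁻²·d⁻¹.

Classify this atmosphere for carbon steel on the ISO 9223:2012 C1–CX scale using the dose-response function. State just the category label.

C3

carbon steel: f(T) = +0.150·(T−10) [T≤10 °C] = -2.0550
  SO₂ term: 1.77·95.0^0.52·exp(0.02·69-2.0550) = 9.621
  Cl⁻ term: 0.102·352.9^0.62·exp(0.033·69+0.04·-3.7) = 32.57
  sum: 9.621 + 32.57 → r_corr = 42.19 μm/a
Category bounds: 25…50 μm/a bracket r_corr ⇒ C3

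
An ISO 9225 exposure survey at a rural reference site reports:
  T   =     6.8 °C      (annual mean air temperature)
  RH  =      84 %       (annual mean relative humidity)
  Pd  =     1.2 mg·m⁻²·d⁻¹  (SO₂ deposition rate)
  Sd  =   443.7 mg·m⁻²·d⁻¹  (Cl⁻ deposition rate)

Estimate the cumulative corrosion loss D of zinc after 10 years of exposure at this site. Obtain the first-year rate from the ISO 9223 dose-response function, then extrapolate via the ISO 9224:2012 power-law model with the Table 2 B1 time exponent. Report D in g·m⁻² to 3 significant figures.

D(10) = 119 g·m⁻²

zinc: temperature factor f = +0.038·(-3.2) = -0.1216
  sulphur-dioxide contribution → 0.5898 μm/a
  chloride contribution → 1.971 μm/a
  ⇒ r_corr(zinc) = 2.561 μm/a
ISO 9224: D(t) = r_corr · t^b with b = 0.813 (zinc, B1)
  D(10) = 2.561 × 10^0.813 = 2.561 × 6.501 = 16.65 μm
  Mass loss = 16.65 μm × 7.14 g/cm³ = 118.9 g·m⁻²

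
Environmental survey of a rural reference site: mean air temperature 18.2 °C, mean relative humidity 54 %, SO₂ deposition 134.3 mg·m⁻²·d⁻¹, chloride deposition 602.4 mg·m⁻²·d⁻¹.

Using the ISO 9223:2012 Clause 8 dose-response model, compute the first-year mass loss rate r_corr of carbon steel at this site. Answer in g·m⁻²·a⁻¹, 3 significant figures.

r_corr = 857 g·m⁻²·a⁻¹

carbon steel: T>10 °C ⇒ hinge -0.054·(18.2−10) = -0.4428
  sulphur-dioxide contribution → 42.79 μm/a
  chloride contribution → 66.41 μm/a
  total first-year rate 109.2 μm/a
Convert to mass loss: 109.2 μm/a × 7.85 g/cm³ = 857.2 g·m⁻²·a⁻¹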